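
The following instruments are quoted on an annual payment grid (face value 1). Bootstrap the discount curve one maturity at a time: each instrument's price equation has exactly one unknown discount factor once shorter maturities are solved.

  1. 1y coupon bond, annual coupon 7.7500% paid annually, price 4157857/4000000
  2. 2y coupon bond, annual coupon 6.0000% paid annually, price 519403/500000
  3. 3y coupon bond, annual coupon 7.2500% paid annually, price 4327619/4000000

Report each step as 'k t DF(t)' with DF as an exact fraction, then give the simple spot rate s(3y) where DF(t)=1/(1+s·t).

step 1 [1y] bond c/1=31/400: DF=(4157857/4000000 − 31/400·(0))/(1+31/400) = 9647/10000 ≈ 0.964700
step 2 [2y] bond c/1=3/50: DF=(519403/500000 − 3/50·(0.964700))/(1+3/50) = 4627/5000 ≈ 0.925400
step 3 [3y] bond c/1=29/400: DF=(4327619/4000000 − 29/400·(0.964700+0.925400))/(1+29/400) = 881/1000 ≈ 0.881000

1 1 9647/10000
2 2 4627/5000
3 3 881/1000
s(3y) = (1/(881/1000) − 1)/(3) = 119/2643 ≈ 4.5025%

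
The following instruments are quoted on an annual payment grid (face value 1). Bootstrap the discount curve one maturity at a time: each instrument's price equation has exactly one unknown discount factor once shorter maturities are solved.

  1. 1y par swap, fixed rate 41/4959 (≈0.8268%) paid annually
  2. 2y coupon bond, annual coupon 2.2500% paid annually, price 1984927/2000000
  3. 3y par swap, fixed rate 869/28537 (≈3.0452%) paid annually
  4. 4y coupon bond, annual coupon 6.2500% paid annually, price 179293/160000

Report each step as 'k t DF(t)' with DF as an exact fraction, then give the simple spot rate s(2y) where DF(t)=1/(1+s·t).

1 1 4959/5000
2 2 593/625
3 3 9131/10000
4 4 2217/2500
s(2y) = (1/(593/625) − 1)/(2) = 16/593 ≈ 2.6981%

step 1 [1y] swap r/1=41/4959: DF=(1 − 41/4959·(0))/(1+41/4959) = 4959/5000 ≈ 0.991800
step 2 [2y] bond c/1=9/400: DF=(1984927/2000000 − 9/400·(0.991800))/(1+9/400) = 593/625 ≈ 0.948800
step 3 [3y] swap r/1=869/28537: DF=(1 − 869/28537·(0.991800+0.948800))/(1+869/28537) = 9131/10000 ≈ 0.913100
step 4 [4y] bond c/1=1/16: DF=(179293/160000 − 1/16·(0.991800+0.948800+0.913100))/(1+1/16) = 2217/2500 ≈ 0.886800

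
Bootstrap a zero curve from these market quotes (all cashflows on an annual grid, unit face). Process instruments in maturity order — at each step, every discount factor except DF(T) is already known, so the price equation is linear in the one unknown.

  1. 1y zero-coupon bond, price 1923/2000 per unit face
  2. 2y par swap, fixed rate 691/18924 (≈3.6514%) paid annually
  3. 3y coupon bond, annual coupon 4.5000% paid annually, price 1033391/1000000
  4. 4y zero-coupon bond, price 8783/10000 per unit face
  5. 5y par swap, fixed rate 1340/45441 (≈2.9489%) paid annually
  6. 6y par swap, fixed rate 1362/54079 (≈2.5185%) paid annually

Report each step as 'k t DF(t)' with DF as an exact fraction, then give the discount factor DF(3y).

1 1 1923/2000
2 2 9309/10000
3 3 4537/5000
4 4 8783/10000
5 5 433/500
6 6 4319/5000
DF(3y) = 4537/5000 ≈ 0.907400

step 1 [1y] zero: DF = P = 1923/2000 ≈ 0.961500
step 2 [2y] swap r/1=691/18924: DF=(1 − 691/18924·(0.961500))/(1+691/18924) = 9309/10000 ≈ 0.930900
step 3 [3y] bond c/1=9/200: DF=(1033391/1000000 − 9/200·(0.961500+0.930900))/(1+9/200) = 4537/5000 ≈ 0.907400
step 4 [4y] zero: DF = P = 8783/10000 ≈ 0.878300
step 5 [5y] swap r/1=1340/45441: DF=(1 − 1340/45441·(0.961500+0.930900+0.907400+0.878300))/(1+1340/45441) = 433/500 ≈ 0.866000
step 6 [6y] swap r/1=1362/54079: DF=(1 − 1362/54079·(0.961500+0.930900+0.907400+0.878300+0.866000))/(1+1362/54079) = 4319/5000 ≈ 0.863800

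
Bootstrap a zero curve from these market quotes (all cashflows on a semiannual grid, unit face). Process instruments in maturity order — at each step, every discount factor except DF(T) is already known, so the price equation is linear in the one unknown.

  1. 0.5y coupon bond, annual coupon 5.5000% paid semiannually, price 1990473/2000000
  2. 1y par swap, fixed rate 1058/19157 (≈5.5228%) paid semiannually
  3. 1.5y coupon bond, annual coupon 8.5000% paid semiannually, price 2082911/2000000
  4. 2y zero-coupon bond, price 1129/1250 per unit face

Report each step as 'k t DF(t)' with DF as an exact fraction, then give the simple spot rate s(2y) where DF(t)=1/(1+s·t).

1 1/2 4843/5000
2 1 9471/10000
3 3/2 9209/10000
4 2 1129/1250
s(2y) = (1/(1129/1250) − 1)/(2) = 121/2258 ≈ 5.3587%

step 1 [0.5y] bond c/2=11/400: DF=(1990473/2000000 − 11/400·(0))/(1+11/400) = 4843/5000 ≈ 0.968600
step 2 [1y] swap r/2=529/19157: DF=(1 − 529/19157·(0.968600))/(1+529/19157) = 9471/10000 ≈ 0.947100
step 3 [1.5y] bond c/2=17/400: DF=(2082911/2000000 − 17/400·(0.968600+0.947100))/(1+17/400) = 9209/10000 ≈ 0.920900
step 4 [2y] zero: DF = P = 1129/1250 ≈ 0.903200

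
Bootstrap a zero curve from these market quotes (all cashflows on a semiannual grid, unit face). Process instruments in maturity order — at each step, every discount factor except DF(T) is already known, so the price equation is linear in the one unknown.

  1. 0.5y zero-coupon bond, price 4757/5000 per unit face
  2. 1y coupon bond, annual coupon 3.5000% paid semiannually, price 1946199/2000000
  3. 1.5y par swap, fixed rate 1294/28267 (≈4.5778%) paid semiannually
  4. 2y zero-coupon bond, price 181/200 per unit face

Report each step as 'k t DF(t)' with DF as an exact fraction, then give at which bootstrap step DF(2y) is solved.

1 1/2 4757/5000
2 1 47/50
3 3/2 9353/10000
4 2 181/200
DF(2y) is solved at step 4

step 1 [0.5y] zero: DF = P = 4757/5000 ≈ 0.951400
step 2 [1y] bond c/2=7/400: DF=(1946199/2000000 − 7/400·(0.951400))/(1+7/400) = 47/50 ≈ 0.940000
step 3 [1.5y] swap r/2=647/28267: DF=(1 − 647/28267·(0.951400+0.940000))/(1+647/28267) = 9353/10000 ≈ 0.935300
step 4 [2y] zero: DF = P = 181/200 ≈ 0.905000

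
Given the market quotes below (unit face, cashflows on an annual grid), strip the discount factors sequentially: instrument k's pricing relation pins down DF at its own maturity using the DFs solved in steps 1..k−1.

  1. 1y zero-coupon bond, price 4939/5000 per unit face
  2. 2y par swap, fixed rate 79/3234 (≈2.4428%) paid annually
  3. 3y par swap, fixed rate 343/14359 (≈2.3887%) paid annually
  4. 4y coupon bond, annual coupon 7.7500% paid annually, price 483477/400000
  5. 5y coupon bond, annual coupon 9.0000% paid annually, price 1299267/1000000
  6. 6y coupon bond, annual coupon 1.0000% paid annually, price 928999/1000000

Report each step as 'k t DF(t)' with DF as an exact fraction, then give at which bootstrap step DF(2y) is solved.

1 1 4939/5000
2 2 4763/5000
3 3 4657/5000
4 4 572/625
5 5 8793/10000
6 6 546/625
DF(2y) is solved at step 2

step 1 [1y] zero: DF = P = 4939/5000 ≈ 0.987800
step 2 [2y] swap r/1=79/3234: DF=(1 − 79/3234·(0.987800))/(1+79/3234) = 4763/5000 ≈ 0.952600
step 3 [3y] swap r/1=343/14359: DF=(1 − 343/14359·(0.987800+0.952600))/(1+343/14359) = 4657/5000 ≈ 0.931400
step 4 [4y] bond c/1=31/400: DF=(483477/400000 − 31/400·(0.987800+0.952600+0.931400))/(1+31/400) = 572/625 ≈ 0.915200
step 5 [5y] bond c/1=9/100: DF=(1299267/1000000 − 9/100·(0.987800+0.952600+0.931400+0.915200))/(1+9/100) = 8793/10000 ≈ 0.879300
step 6 [6y] bond c/1=1/100: DF=(928999/1000000 − 1/100·(0.987800+0.952600+0.931400+0.915200+0.879300))/(1+1/100) = 546/625 ≈ 0.873600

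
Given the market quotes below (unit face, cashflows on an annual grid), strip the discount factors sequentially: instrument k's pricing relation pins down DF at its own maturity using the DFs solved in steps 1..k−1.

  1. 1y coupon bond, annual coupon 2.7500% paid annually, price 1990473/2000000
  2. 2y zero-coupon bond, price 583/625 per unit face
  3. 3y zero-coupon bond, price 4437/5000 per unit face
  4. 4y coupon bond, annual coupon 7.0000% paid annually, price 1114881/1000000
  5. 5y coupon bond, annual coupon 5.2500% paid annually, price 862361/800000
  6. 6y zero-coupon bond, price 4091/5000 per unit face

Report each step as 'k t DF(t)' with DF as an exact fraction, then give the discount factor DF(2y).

1 1 4843/5000
2 2 583/625
3 3 4437/5000
4 4 1719/2000
5 5 4211/5000
6 6 4091/5000
DF(2y) = 583/625 ≈ 0.932800

step 1 [1y] bond c/1=11/400: DF=(1990473/2000000 − 11/400·(0))/(1+11/400) = 4843/5000 ≈ 0.968600
step 2 [2y] zero: DF = P = 583/625 ≈ 0.932800
step 3 [3y] zero: DF = P = 4437/5000 ≈ 0.887400
step 4 [4y] bond c/1=7/100: DF=(1114881/1000000 − 7/100·(0.968600+0.932800+0.887400))/(1+7/100) = 1719/2000 ≈ 0.859500
step 5 [5y] bond c/1=21/400: DF=(862361/800000 − 21/400·(0.968600+0.932800+0.887400+0.859500))/(1+21/400) = 4211/5000 ≈ 0.842200
step 6 [6y] zero: DF = P = 4091/5000 ≈ 0.818200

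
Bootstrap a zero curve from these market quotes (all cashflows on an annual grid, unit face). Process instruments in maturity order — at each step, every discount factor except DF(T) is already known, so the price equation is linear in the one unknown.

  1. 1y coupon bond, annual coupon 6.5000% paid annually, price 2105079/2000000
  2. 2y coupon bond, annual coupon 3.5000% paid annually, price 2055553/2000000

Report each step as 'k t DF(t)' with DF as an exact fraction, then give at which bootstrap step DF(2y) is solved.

step 1 [1y] bond c/1=13/200: DF=(2105079/2000000 − 13/200·(0))/(1+13/200) = 9883/10000 ≈ 0.988300
step 2 [2y] bond c/1=7/200: DF=(2055553/2000000 − 7/200·(0.988300))/(1+7/200) = 2399/2500 ≈ 0.959600

1 1 9883/10000
2 2 2399/2500
DF(2y) is solved at step 2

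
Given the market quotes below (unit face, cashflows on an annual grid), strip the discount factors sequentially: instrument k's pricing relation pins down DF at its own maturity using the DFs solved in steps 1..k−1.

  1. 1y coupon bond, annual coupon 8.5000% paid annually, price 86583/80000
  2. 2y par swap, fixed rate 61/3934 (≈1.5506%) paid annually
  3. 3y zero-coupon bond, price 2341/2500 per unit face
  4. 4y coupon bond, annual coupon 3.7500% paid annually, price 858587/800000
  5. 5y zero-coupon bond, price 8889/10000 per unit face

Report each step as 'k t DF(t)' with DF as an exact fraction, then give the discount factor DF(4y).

1 1 399/400
2 2 1939/2000
3 3 2341/2500
4 4 1859/2000
5 5 8889/10000
DF(4y) = 1859/2000 ≈ 0.929500

step 1 [1y] bond c/1=17/200: DF=(86583/80000 − 17/200·(0))/(1+17/200) = 399/400 ≈ 0.997500
step 2 [2y] swap r/1=61/3934: DF=(1 − 61/3934·(0.997500))/(1+61/3934) = 1939/2000 ≈ 0.969500
step 3 [3y] zero: DF = P = 2341/2500 ≈ 0.936400
step 4 [4y] bond c/1=3/80: DF=(858587/800000 − 3/80·(0.997500+0.969500+0.936400))/(1+3/80) = 1859/2000 ≈ 0.929500
step 5 [5y] zero: DF = P = 8889/10000 ≈ 0.888900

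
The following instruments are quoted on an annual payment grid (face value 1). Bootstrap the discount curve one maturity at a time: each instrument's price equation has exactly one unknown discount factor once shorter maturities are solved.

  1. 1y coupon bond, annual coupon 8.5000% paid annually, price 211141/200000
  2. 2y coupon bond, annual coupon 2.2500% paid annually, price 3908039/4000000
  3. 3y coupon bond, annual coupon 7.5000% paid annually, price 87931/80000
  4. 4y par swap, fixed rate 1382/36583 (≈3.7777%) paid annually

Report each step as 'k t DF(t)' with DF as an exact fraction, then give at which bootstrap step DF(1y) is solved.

step 1 [1y] bond c/1=17/200: DF=(211141/200000 − 17/200·(0))/(1+17/200) = 973/1000 ≈ 0.973000
step 2 [2y] bond c/1=9/400: DF=(3908039/4000000 − 9/400·(0.973000))/(1+9/400) = 9341/10000 ≈ 0.934100
step 3 [3y] bond c/1=3/40: DF=(87931/80000 − 3/40·(0.973000+0.934100))/(1+3/40) = 4447/5000 ≈ 0.889400
step 4 [4y] swap r/1=1382/36583: DF=(1 − 1382/36583·(0.973000+0.934100+0.889400))/(1+1382/36583) = 4309/5000 ≈ 0.861800

1 1 973/1000
2 2 9341/10000
3 3 4447/5000
4 4 4309/5000
DF(1y) is solved at step 1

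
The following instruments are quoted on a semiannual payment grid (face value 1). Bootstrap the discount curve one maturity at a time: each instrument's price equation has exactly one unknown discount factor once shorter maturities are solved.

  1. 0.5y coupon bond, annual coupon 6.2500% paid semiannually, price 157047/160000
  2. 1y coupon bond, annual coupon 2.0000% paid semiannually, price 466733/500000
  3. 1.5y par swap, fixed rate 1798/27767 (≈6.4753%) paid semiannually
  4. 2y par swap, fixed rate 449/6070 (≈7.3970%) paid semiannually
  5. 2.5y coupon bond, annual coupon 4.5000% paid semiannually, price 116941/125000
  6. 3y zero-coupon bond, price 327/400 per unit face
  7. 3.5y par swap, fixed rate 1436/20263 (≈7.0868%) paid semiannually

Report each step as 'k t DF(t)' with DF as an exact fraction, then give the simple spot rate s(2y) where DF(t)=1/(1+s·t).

1 1/2 4759/5000
2 1 2287/2500
3 3/2 9101/10000
4 2 8653/10000
5 5/2 2087/2500
6 3 327/400
7 7/2 3923/5000
s(2y) = (1/(8653/10000) − 1)/(2) = 1347/17306 ≈ 7.7834%

step 1 [0.5y] bond c/2=1/32: DF=(157047/160000 − 1/32·(0))/(1+1/32) = 4759/5000 ≈ 0.951800
step 2 [1y] bond c/2=1/100: DF=(466733/500000 − 1/100·(0.951800))/(1+1/100) = 2287/2500 ≈ 0.914800
step 3 [1.5y] swap r/2=899/27767: DF=(1 − 899/27767·(0.951800+0.914800))/(1+899/27767) = 9101/10000 ≈ 0.910100
step 4 [2y] swap r/2=449/12140: DF=(1 − 449/12140·(0.951800+0.914800+0.910100))/(1+449/12140) = 8653/10000 ≈ 0.865300
step 5 [2.5y] bond c/2=9/400: DF=(116941/125000 − 9/400·(0.951800+0.914800+0.910100+0.865300))/(1+9/400) = 2087/2500 ≈ 0.834800
step 6 [3y] zero: DF = P = 327/400 ≈ 0.817500
step 7 [3.5y] swap r/2=718/20263: DF=(1 − 718/20263·(0.951800+0.914800+0.910100+0.865300+0.834800+0.817500))/(1+718/20263) = 3923/5000 ≈ 0.784600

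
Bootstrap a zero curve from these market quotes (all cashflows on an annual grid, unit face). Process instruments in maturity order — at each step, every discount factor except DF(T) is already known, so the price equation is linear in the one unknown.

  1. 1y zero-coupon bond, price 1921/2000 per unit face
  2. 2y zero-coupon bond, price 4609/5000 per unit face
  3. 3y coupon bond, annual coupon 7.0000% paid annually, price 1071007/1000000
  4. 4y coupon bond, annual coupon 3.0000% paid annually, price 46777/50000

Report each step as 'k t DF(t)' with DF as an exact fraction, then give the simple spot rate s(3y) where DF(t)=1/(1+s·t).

1 1 1921/2000
2 2 4609/5000
3 3 4389/5000
4 4 8279/10000
s(3y) = (1/(4389/5000) − 1)/(3) = 611/13167 ≈ 4.6404%

step 1 [1y] zero: DF = P = 1921/2000 ≈ 0.960500
step 2 [2y] zero: DF = P = 4609/5000 ≈ 0.921800
step 3 [3y] bond c/1=7/100: DF=(1071007/1000000 − 7/100·(0.960500+0.921800))/(1+7/100) = 4389/5000 ≈ 0.877800
step 4 [4y] bond c/1=3/100: DF=(46777/50000 − 3/100·(0.960500+0.921800+0.877800))/(1+3/100) = 8279/10000 ≈ 0.827900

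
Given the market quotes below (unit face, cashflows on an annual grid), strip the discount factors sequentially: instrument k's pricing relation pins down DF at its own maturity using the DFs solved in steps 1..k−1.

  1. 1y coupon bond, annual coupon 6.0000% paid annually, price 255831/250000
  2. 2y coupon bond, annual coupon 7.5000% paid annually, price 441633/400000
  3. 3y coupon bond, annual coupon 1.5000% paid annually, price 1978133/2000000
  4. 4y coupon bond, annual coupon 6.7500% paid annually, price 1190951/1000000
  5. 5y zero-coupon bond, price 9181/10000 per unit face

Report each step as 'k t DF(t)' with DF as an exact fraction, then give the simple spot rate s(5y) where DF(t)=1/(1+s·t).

step 1 [1y] bond c/1=3/50: DF=(255831/250000 − 3/50·(0))/(1+3/50) = 4827/5000 ≈ 0.965400
step 2 [2y] bond c/1=3/40: DF=(441633/400000 − 3/40·(0.965400))/(1+3/40) = 9597/10000 ≈ 0.959700
step 3 [3y] bond c/1=3/200: DF=(1978133/2000000 − 3/200·(0.965400+0.959700))/(1+3/200) = 473/500 ≈ 0.946000
step 4 [4y] bond c/1=27/400: DF=(1190951/1000000 − 27/400·(0.965400+0.959700+0.946000))/(1+27/400) = 9341/10000 ≈ 0.934100
step 5 [5y] zero: DF = P = 9181/10000 ≈ 0.918100

1 1 4827/5000
2 2 9597/10000
3 3 473/500
4 4 9341/10000
5 5 9181/10000
s(5y) = (1/(9181/10000) − 1)/(5) = 819/45905 ≈ 1.7841%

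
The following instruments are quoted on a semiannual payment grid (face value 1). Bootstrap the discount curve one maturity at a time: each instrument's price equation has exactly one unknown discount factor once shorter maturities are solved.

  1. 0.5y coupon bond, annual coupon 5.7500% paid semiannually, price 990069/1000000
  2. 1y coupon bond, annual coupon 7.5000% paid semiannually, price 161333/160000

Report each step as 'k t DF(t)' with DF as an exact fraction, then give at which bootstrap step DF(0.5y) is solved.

step 1 [0.5y] bond c/2=23/800: DF=(990069/1000000 − 23/800·(0))/(1+23/800) = 1203/1250 ≈ 0.962400
step 2 [1y] bond c/2=3/80: DF=(161333/160000 − 3/80·(0.962400))/(1+3/80) = 9371/10000 ≈ 0.937100

1 1/2 1203/1250
2 1 9371/10000
DF(0.5y) is solved at step 1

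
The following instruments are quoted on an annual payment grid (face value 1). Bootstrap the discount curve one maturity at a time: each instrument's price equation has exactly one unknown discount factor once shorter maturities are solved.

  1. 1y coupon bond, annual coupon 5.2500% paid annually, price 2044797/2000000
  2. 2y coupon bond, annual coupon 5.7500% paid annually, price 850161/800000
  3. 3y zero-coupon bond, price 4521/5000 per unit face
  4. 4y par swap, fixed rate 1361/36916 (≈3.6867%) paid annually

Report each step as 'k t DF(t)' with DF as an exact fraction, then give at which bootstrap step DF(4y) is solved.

1 1 4857/5000
2 2 9521/10000
3 3 4521/5000
4 4 8639/10000
DF(4y) is solved at step 4

step 1 [1y] bond c/1=21/400: DF=(2044797/2000000 − 21/400·(0))/(1+21/400) = 4857/5000 ≈ 0.971400
step 2 [2y] bond c/1=23/400: DF=(850161/800000 − 23/400·(0.971400))/(1+23/400) = 9521/10000 ≈ 0.952100
step 3 [3y] zero: DF = P = 4521/5000 ≈ 0.904200
step 4 [4y] swap r/1=1361/36916: DF=(1 − 1361/36916·(0.971400+0.952100+0.904200))/(1+1361/36916) = 8639/10000 ≈ 0.863900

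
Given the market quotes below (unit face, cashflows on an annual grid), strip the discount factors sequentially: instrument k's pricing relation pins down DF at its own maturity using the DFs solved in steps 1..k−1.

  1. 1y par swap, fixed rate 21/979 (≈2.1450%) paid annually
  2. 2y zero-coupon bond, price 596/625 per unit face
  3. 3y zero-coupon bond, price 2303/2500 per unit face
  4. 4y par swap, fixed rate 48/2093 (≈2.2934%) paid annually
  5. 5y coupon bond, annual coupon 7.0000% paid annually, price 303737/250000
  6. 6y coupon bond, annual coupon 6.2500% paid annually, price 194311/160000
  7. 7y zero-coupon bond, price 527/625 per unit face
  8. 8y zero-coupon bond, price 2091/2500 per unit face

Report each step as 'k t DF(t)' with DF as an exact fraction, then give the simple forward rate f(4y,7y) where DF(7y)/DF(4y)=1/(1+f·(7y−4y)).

1 1 979/1000
2 2 596/625
3 3 2303/2500
4 4 571/625
5 5 889/1000
6 6 8691/10000
7 7 527/625
8 8 2091/2500
f(4y,7y) = ((571/625)/(527/625) − 1)/(3) = 44/1581 ≈ 2.7830%

step 1 [1y] swap r/1=21/979: DF=(1 − 21/979·(0))/(1+21/979) = 979/1000 ≈ 0.979000
step 2 [2y] zero: DF = P = 596/625 ≈ 0.953600
step 3 [3y] zero: DF = P = 2303/2500 ≈ 0.921200
step 4 [4y] swap r/1=48/2093: DF=(1 − 48/2093·(0.979000+0.953600+0.921200))/(1+48/2093) = 571/625 ≈ 0.913600
step 5 [5y] bond c/1=7/100: DF=(303737/250000 − 7/100·(0.979000+0.953600+0.921200+0.913600))/(1+7/100) = 889/1000 ≈ 0.889000
step 6 [6y] bond c/1=1/16: DF=(194311/160000 − 1/16·(0.979000+0.953600+0.921200+0.913600+0.889000))/(1+1/16) = 8691/10000 ≈ 0.869100
step 7 [7y] zero: DF = P = 527/625 ≈ 0.843200
step 8 [8y] zero: DF = P = 2091/2500 ≈ 0.836400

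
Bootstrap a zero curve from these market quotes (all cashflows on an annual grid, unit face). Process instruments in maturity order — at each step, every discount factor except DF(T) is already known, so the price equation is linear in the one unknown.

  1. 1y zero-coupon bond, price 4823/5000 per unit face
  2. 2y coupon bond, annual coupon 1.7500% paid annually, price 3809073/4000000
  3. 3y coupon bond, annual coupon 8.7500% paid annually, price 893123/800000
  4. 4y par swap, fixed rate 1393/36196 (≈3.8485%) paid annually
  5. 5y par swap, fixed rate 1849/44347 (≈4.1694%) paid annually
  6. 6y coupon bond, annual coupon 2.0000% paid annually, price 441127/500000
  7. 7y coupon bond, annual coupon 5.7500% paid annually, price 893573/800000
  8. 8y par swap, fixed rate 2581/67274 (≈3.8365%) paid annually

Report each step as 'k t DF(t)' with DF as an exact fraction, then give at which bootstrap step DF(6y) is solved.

step 1 [1y] zero: DF = P = 4823/5000 ≈ 0.964600
step 2 [2y] bond c/1=7/400: DF=(3809073/4000000 − 7/400·(0.964600))/(1+7/400) = 9193/10000 ≈ 0.919300
step 3 [3y] bond c/1=7/80: DF=(893123/800000 − 7/80·(0.964600+0.919300))/(1+7/80) = 7/8 ≈ 0.875000
step 4 [4y] swap r/1=1393/36196: DF=(1 − 1393/36196·(0.964600+0.919300+0.875000))/(1+1393/36196) = 8607/10000 ≈ 0.860700
step 5 [5y] swap r/1=1849/44347: DF=(1 − 1849/44347·(0.964600+0.919300+0.875000+0.860700))/(1+1849/44347) = 8151/10000 ≈ 0.815100
step 6 [6y] bond c/1=1/50: DF=(441127/500000 − 1/50·(0.964600+0.919300+0.875000+0.860700+0.815100))/(1+1/50) = 389/500 ≈ 0.778000
step 7 [7y] bond c/1=23/400: DF=(893573/800000 − 23/400·(0.964600+0.919300+0.875000+0.860700+0.815100+0.778000))/(1+23/400) = 483/625 ≈ 0.772800
step 8 [8y] swap r/1=2581/67274: DF=(1 − 2581/67274·(0.964600+0.919300+0.875000+0.860700+0.815100+0.778000+0.772800))/(1+2581/67274) = 7419/10000 ≈ 0.741900

1 1 4823/5000
2 2 9193/10000
3 3 7/8
4 4 8607/10000
5 5 8151/10000
6 6 389/500
7 7 483/625
8 8 7419/10000
DF(6y) is solved at step 6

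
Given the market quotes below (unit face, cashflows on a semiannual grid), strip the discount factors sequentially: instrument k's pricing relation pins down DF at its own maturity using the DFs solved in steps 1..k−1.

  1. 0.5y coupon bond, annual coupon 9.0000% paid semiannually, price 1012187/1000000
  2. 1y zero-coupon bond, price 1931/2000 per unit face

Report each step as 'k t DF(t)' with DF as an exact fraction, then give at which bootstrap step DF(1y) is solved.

1 1/2 4843/5000
2 1 1931/2000
DF(1y) is solved at step 2

step 1 [0.5y] bond c/2=9/200: DF=(1012187/1000000 − 9/200·(0))/(1+9/200) = 4843/5000 ≈ 0.968600
step 2 [1y] zero: DF = P = 1931/2000 ≈ 0.965500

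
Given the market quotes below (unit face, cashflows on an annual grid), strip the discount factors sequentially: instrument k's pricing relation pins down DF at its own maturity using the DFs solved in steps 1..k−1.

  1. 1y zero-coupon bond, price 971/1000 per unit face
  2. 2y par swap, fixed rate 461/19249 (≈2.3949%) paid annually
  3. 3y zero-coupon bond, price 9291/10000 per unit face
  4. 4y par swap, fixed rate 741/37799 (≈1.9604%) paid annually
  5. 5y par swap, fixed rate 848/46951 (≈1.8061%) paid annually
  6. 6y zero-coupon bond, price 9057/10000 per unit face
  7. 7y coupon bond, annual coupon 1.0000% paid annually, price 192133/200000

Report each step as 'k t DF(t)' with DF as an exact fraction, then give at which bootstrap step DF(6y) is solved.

step 1 [1y] zero: DF = P = 971/1000 ≈ 0.971000
step 2 [2y] swap r/1=461/19249: DF=(1 − 461/19249·(0.971000))/(1+461/19249) = 9539/10000 ≈ 0.953900
step 3 [3y] zero: DF = P = 9291/10000 ≈ 0.929100
step 4 [4y] swap r/1=741/37799: DF=(1 − 741/37799·(0.971000+0.953900+0.929100))/(1+741/37799) = 9259/10000 ≈ 0.925900
step 5 [5y] swap r/1=848/46951: DF=(1 − 848/46951·(0.971000+0.953900+0.929100+0.925900))/(1+848/46951) = 572/625 ≈ 0.915200
step 6 [6y] zero: DF = P = 9057/10000 ≈ 0.905700
step 7 [7y] bond c/1=1/100: DF=(192133/200000 − 1/100·(0.971000+0.953900+0.929100+0.925900+0.915200+0.905700))/(1+1/100) = 8957/10000 ≈ 0.895700

1 1 971/1000
2 2 9539/10000
3 3 9291/10000
4 4 9259/10000
5 5 572/625
6 6 9057/10000
7 7 8957/10000
DF(6y) is solved at step 6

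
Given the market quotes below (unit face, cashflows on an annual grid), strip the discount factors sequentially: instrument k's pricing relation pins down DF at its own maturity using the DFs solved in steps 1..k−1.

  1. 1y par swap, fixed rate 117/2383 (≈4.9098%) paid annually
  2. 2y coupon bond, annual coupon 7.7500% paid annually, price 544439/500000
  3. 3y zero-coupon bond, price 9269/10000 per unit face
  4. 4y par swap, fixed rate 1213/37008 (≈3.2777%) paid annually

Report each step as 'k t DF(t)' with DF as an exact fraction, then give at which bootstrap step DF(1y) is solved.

step 1 [1y] swap r/1=117/2383: DF=(1 − 117/2383·(0))/(1+117/2383) = 2383/2500 ≈ 0.953200
step 2 [2y] bond c/1=31/400: DF=(544439/500000 − 31/400·(0.953200))/(1+31/400) = 471/500 ≈ 0.942000
step 3 [3y] zero: DF = P = 9269/10000 ≈ 0.926900
step 4 [4y] swap r/1=1213/37008: DF=(1 − 1213/37008·(0.953200+0.942000+0.926900))/(1+1213/37008) = 8787/10000 ≈ 0.878700

1 1 2383/2500
2 2 471/500
3 3 9269/10000
4 4 8787/10000
DF(1y) is solved at step 1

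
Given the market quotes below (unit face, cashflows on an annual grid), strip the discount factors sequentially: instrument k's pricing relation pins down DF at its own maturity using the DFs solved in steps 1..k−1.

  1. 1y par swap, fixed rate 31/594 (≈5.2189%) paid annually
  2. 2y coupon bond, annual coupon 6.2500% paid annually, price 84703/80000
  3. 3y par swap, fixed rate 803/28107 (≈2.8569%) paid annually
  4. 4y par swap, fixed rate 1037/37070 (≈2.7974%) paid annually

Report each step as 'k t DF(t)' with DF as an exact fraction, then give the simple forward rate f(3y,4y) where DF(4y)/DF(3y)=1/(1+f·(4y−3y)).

step 1 [1y] swap r/1=31/594: DF=(1 − 31/594·(0))/(1+31/594) = 594/625 ≈ 0.950400
step 2 [2y] bond c/1=1/16: DF=(84703/80000 − 1/16·(0.950400))/(1+1/16) = 4703/5000 ≈ 0.940600
step 3 [3y] swap r/1=803/28107: DF=(1 − 803/28107·(0.950400+0.940600))/(1+803/28107) = 9197/10000 ≈ 0.919700
step 4 [4y] swap r/1=1037/37070: DF=(1 − 1037/37070·(0.950400+0.940600+0.919700))/(1+1037/37070) = 8963/10000 ≈ 0.896300

1 1 594/625
2 2 4703/5000
3 3 9197/10000
4 4 8963/10000
f(3y,4y) = ((9197/10000)/(8963/10000) − 1)/(1) = 234/8963 ≈ 2.6107%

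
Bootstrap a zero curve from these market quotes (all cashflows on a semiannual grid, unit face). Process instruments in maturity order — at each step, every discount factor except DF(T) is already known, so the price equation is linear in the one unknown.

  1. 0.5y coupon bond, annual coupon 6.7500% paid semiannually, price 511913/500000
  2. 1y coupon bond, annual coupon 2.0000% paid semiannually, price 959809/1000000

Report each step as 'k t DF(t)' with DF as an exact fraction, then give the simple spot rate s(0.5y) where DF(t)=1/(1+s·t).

1 1/2 619/625
2 1 1881/2000
s(0.5y) = (1/(619/625) − 1)/(1/2) = 12/619 ≈ 1.9386%

step 1 [0.5y] bond c/2=27/800: DF=(511913/500000 − 27/800·(0))/(1+27/800) = 619/625 ≈ 0.990400
step 2 [1y] bond c/2=1/100: DF=(959809/1000000 − 1/100·(0.990400))/(1+1/100) = 1881/2000 ≈ 0.940500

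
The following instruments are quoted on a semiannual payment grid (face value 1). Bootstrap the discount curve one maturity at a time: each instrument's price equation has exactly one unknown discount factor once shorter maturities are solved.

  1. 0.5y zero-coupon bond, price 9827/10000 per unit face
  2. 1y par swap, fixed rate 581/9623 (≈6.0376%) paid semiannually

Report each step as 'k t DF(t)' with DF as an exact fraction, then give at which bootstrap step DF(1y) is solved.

step 1 [0.5y] zero: DF = P = 9827/10000 ≈ 0.982700
step 2 [1y] swap r/2=581/19246: DF=(1 − 581/19246·(0.982700))/(1+581/19246) = 9419/10000 ≈ 0.941900

1 1/2 9827/10000
2 1 9419/10000
DF(1y) is solved at step 2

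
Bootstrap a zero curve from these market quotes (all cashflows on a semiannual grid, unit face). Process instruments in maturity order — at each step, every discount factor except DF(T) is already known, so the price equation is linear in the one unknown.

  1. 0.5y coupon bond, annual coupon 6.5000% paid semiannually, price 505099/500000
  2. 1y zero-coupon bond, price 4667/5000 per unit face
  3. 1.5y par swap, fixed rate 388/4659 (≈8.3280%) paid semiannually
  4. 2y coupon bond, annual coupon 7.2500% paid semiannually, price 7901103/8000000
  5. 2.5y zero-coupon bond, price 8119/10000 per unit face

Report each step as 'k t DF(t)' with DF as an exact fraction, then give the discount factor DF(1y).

step 1 [0.5y] bond c/2=13/400: DF=(505099/500000 − 13/400·(0))/(1+13/400) = 1223/1250 ≈ 0.978400
step 2 [1y] zero: DF = P = 4667/5000 ≈ 0.933400
step 3 [1.5y] swap r/2=194/4659: DF=(1 − 194/4659·(0.978400+0.933400))/(1+194/4659) = 2209/2500 ≈ 0.883600
step 4 [2y] bond c/2=29/800: DF=(7901103/8000000 − 29/800·(0.978400+0.933400+0.883600))/(1+29/800) = 8553/10000 ≈ 0.855300
step 5 [2.5y] zero: DF = P = 8119/10000 ≈ 0.811900

1 1/2 1223/1250
2 1 4667/5000
3 3/2 2209/2500
4 2 8553/10000
5 5/2 8119/10000
DF(1y) = 4667/5000 ≈ 0.933400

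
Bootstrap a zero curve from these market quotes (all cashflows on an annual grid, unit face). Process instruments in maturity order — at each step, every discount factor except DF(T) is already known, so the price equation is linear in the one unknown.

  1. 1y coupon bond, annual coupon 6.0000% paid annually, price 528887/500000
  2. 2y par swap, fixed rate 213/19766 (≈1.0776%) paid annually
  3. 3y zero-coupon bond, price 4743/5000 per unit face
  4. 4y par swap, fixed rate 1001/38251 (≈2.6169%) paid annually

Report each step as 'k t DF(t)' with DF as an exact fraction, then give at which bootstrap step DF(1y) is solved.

step 1 [1y] bond c/1=3/50: DF=(528887/500000 − 3/50·(0))/(1+3/50) = 9979/10000 ≈ 0.997900
step 2 [2y] swap r/1=213/19766: DF=(1 − 213/19766·(0.997900))/(1+213/19766) = 9787/10000 ≈ 0.978700
step 3 [3y] zero: DF = P = 4743/5000 ≈ 0.948600
step 4 [4y] swap r/1=1001/38251: DF=(1 − 1001/38251·(0.997900+0.978700+0.948600))/(1+1001/38251) = 8999/10000 ≈ 0.899900

1 1 9979/10000
2 2 9787/10000
3 3 4743/5000
4 4 8999/10000
DF(1y) is solved at step 1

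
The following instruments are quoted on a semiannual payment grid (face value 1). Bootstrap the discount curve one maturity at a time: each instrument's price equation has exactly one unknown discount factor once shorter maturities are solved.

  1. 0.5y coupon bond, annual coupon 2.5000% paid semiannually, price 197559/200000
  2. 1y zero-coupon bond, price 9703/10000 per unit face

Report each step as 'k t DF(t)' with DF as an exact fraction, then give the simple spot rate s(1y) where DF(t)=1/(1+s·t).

step 1 [0.5y] bond c/2=1/80: DF=(197559/200000 − 1/80·(0))/(1+1/80) = 2439/2500 ≈ 0.975600
step 2 [1y] zero: DF = P = 9703/10000 ≈ 0.970300

1 1/2 2439/2500
2 1 9703/10000
s(1y) = (1/(9703/10000) − 1)/(1) = 297/9703 ≈ 3.0609%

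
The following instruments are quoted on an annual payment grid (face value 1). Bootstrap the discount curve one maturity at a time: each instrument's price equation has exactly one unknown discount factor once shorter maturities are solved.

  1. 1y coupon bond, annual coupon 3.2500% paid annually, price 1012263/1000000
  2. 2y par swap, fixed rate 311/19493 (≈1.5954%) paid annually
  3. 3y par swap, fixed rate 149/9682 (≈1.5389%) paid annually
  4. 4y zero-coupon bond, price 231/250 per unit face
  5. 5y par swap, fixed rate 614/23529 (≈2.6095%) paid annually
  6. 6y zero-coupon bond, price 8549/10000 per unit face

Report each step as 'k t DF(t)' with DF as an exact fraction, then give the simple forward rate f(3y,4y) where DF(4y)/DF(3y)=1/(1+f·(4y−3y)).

1 1 2451/2500
2 2 9689/10000
3 3 9553/10000
4 4 231/250
5 5 2193/2500
6 6 8549/10000
f(3y,4y) = ((9553/10000)/(231/250) − 1)/(1) = 313/9240 ≈ 3.3874%

step 1 [1y] bond c/1=13/400: DF=(1012263/1000000 − 13/400·(0))/(1+13/400) = 2451/2500 ≈ 0.980400
step 2 [2y] swap r/1=311/19493: DF=(1 − 311/19493·(0.980400))/(1+311/19493) = 9689/10000 ≈ 0.968900
step 3 [3y] swap r/1=149/9682: DF=(1 − 149/9682·(0.980400+0.968900))/(1+149/9682) = 9553/10000 ≈ 0.955300
step 4 [4y] zero: DF = P = 231/250 ≈ 0.924000
step 5 [5y] swap r/1=614/23529: DF=(1 − 614/23529·(0.980400+0.968900+0.955300+0.924000))/(1+614/23529) = 2193/2500 ≈ 0.877200
step 6 [6y] zero: DF = P = 8549/10000 ≈ 0.854900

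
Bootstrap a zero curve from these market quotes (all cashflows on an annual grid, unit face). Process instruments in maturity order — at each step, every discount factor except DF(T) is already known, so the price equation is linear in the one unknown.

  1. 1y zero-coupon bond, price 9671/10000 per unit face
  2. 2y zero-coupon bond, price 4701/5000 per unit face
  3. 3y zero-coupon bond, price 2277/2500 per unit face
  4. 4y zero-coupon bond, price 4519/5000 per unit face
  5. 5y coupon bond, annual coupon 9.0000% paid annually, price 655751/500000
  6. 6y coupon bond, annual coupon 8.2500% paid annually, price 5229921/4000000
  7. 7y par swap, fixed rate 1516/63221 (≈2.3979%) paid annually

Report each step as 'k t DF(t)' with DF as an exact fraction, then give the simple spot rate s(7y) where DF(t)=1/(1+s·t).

1 1 9671/10000
2 2 4701/5000
3 3 2277/2500
4 4 4519/5000
5 5 8959/10000
6 6 8559/10000
7 7 2121/2500
s(7y) = (1/(2121/2500) − 1)/(7) = 379/14847 ≈ 2.5527%

step 1 [1y] zero: DF = P = 9671/10000 ≈ 0.967100
step 2 [2y] zero: DF = P = 4701/5000 ≈ 0.940200
step 3 [3y] zero: DF = P = 2277/2500 ≈ 0.910800
step 4 [4y] zero: DF = P = 4519/5000 ≈ 0.903800
step 5 [5y] bond c/1=9/100: DF=(655751/500000 − 9/100·(0.967100+0.940200+0.910800+0.903800))/(1+9/100) = 8959/10000 ≈ 0.895900
step 6 [6y] bond c/1=33/400: DF=(5229921/4000000 − 33/400·(0.967100+0.940200+0.910800+0.903800+0.895900))/(1+33/400) = 8559/10000 ≈ 0.855900
step 7 [7y] swap r/1=1516/63221: DF=(1 − 1516/63221·(0.967100+0.940200+0.910800+0.903800+0.895900+0.855900))/(1+1516/63221) = 2121/2500 ≈ 0.848400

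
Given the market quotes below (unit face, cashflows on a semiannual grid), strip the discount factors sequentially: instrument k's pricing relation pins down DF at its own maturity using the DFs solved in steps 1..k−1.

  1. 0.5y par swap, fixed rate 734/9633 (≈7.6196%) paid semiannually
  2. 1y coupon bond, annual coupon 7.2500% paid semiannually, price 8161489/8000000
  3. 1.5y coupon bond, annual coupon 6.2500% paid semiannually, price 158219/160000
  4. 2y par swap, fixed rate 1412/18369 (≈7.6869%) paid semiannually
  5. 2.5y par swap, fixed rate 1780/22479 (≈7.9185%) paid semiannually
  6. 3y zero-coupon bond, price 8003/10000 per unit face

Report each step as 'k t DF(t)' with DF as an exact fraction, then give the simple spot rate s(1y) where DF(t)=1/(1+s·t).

1 1/2 9633/10000
2 1 2377/2500
3 3/2 9009/10000
4 2 2147/2500
5 5/2 411/500
6 3 8003/10000
s(1y) = (1/(2377/2500) − 1)/(1) = 123/2377 ≈ 5.1746%

step 1 [0.5y] swap r/2=367/9633: DF=(1 − 367/9633·(0))/(1+367/9633) = 9633/10000 ≈ 0.963300
step 2 [1y] bond c/2=29/800: DF=(8161489/8000000 − 29/800·(0.963300))/(1+29/800) = 2377/2500 ≈ 0.950800
step 3 [1.5y] bond c/2=1/32: DF=(158219/160000 − 1/32·(0.963300+0.950800))/(1+1/32) = 9009/10000 ≈ 0.900900
step 4 [2y] swap r/2=706/18369: DF=(1 − 706/18369·(0.963300+0.950800+0.900900))/(1+706/18369) = 2147/2500 ≈ 0.858800
step 5 [2.5y] swap r/2=890/22479: DF=(1 − 890/22479·(0.963300+0.950800+0.900900+0.858800))/(1+890/22479) = 411/500 ≈ 0.822000
step 6 [3y] zero: DF = P = 8003/10000 ≈ 0.800300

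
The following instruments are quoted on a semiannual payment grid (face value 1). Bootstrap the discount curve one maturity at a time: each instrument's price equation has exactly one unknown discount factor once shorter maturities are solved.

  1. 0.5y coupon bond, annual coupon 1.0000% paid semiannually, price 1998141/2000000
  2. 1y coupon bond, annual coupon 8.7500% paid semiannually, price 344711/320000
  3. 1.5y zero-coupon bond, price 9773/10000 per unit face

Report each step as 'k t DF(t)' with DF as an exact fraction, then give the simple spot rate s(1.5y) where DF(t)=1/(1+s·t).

step 1 [0.5y] bond c/2=1/200: DF=(1998141/2000000 − 1/200·(0))/(1+1/200) = 9941/10000 ≈ 0.994100
step 2 [1y] bond c/2=7/160: DF=(344711/320000 − 7/160·(0.994100))/(1+7/160) = 619/625 ≈ 0.990400
step 3 [1.5y] zero: DF = P = 9773/10000 ≈ 0.977300

1 1/2 9941/10000
2 1 619/625
3 3/2 9773/10000
s(1.5y) = (1/(9773/10000) − 1)/(3/2) = 454/29319 ≈ 1.5485%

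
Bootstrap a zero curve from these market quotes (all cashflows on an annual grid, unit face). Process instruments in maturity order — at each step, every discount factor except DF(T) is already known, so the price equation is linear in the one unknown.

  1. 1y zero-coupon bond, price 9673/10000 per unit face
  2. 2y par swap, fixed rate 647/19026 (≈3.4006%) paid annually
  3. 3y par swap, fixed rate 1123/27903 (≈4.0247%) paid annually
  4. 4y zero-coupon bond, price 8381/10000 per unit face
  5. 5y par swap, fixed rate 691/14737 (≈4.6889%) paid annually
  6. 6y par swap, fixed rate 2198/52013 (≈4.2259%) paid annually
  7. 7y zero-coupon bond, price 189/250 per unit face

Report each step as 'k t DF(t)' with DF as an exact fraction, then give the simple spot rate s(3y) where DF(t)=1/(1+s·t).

step 1 [1y] zero: DF = P = 9673/10000 ≈ 0.967300
step 2 [2y] swap r/1=647/19026: DF=(1 − 647/19026·(0.967300))/(1+647/19026) = 9353/10000 ≈ 0.935300
step 3 [3y] swap r/1=1123/27903: DF=(1 − 1123/27903·(0.967300+0.935300))/(1+1123/27903) = 8877/10000 ≈ 0.887700
step 4 [4y] zero: DF = P = 8381/10000 ≈ 0.838100
step 5 [5y] swap r/1=691/14737: DF=(1 − 691/14737·(0.967300+0.935300+0.887700+0.838100))/(1+691/14737) = 7927/10000 ≈ 0.792700
step 6 [6y] swap r/1=2198/52013: DF=(1 − 2198/52013·(0.967300+0.935300+0.887700+0.838100+0.792700))/(1+2198/52013) = 3901/5000 ≈ 0.780200
step 7 [7y] zero: DF = P = 189/250 ≈ 0.756000

1 1 9673/10000
2 2 9353/10000
3 3 8877/10000
4 4 8381/10000
5 5 7927/10000
6 6 3901/5000
7 7 189/250
s(3y) = (1/(8877/10000) − 1)/(3) = 1123/26631 ≈ 4.2169%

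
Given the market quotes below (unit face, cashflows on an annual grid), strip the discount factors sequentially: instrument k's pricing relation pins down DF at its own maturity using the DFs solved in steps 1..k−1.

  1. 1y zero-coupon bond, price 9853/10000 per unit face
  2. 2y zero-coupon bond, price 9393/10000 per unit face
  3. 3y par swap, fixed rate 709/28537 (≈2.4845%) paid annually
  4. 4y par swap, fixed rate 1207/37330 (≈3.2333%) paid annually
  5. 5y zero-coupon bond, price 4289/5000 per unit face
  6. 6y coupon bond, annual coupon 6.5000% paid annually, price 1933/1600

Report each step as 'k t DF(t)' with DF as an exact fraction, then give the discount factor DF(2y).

step 1 [1y] zero: DF = P = 9853/10000 ≈ 0.985300
step 2 [2y] zero: DF = P = 9393/10000 ≈ 0.939300
step 3 [3y] swap r/1=709/28537: DF=(1 − 709/28537·(0.985300+0.939300))/(1+709/28537) = 9291/10000 ≈ 0.929100
step 4 [4y] swap r/1=1207/37330: DF=(1 − 1207/37330·(0.985300+0.939300+0.929100))/(1+1207/37330) = 8793/10000 ≈ 0.879300
step 5 [5y] zero: DF = P = 4289/5000 ≈ 0.857800
step 6 [6y] bond c/1=13/200: DF=(1933/1600 − 13/200·(0.985300+0.939300+0.929100+0.879300+0.857800))/(1+13/200) = 4271/5000 ≈ 0.854200

1 1 9853/10000
2 2 9393/10000
3 3 9291/10000
4 4 8793/10000
5 5 4289/5000
6 6 4271/5000
DF(2y) = 9393/10000 ≈ 0.939300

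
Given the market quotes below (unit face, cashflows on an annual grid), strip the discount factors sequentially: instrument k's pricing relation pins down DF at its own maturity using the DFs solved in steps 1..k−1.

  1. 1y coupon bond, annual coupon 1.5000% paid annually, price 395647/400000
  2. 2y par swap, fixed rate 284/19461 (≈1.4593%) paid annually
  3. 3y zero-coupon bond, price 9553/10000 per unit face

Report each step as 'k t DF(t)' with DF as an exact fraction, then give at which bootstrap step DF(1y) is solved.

1 1 1949/2000
2 2 2429/2500
3 3 9553/10000
DF(1y) is solved at step 1

step 1 [1y] bond c/1=3/200: DF=(395647/400000 − 3/200·(0))/(1+3/200) = 1949/2000 ≈ 0.974500
step 2 [2y] swap r/1=284/19461: DF=(1 − 284/19461·(0.974500))/(1+284/19461) = 2429/2500 ≈ 0.971600
step 3 [3y] zero: DF = P = 9553/10000 ≈ 0.955300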